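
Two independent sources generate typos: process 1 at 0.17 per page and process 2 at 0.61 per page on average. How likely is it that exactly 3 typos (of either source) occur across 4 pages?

Independent Poisson processes superpose: combined rate λ = 0.17 + 0.61 = 0.78 per page.
Over the interval, μ = 0.78 × 4 = 3.12 (4 pages).
P(N = 3) = e^(−3.12) · 3.12^3/3! ≈ 0.2235.

0.2235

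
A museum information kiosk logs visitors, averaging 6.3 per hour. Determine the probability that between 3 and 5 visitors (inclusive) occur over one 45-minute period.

Over the interval, μ = 6.3 × 0.75 = 4.725 (a 45-minute period = 0.75 hours).
P(3 ≤ N ≤ 5) = Σ_{j=3}^{5} e^(−4.725) · 4.725^j/j! ≈ 0.5143.

0.5143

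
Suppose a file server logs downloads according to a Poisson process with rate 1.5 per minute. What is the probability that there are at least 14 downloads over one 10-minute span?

Over the interval, μ = 1.5 × 10 = 15 (a 10-minute span = 10 minutes).
P(N ≥ 14) = 1 − P(N ≤ 13) = 1 − Σ_{j=0}^{13} e^(−μ) μ^j/j! ≈ 0.6368.

0.6368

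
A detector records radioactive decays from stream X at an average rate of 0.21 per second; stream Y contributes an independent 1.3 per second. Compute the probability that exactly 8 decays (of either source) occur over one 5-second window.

Independent Poisson processes superpose: combined rate λ = 0.21 + 1.3 = 1.51 per second.
Over the interval, μ = 1.51 × 5 = 7.55 (a 5-second window = 5 seconds).
P(N = 8) = e^(−7.55) · 7.55^8/8! ≈ 0.1378.

0.1378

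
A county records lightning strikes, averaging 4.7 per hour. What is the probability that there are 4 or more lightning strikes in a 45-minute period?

Over the interval, μ = 4.7 × 0.75 = 3.525 (a 45-minute period = 0.75 hours).
P(N ≥ 4) = 1 − P(N ≤ 3) = 1 − Σ_{j=0}^{3} e^(−μ) μ^j/j! ≈ 0.4688.

0.4688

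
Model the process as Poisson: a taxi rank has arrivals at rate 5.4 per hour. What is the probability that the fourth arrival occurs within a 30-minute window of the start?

Over the interval, μ = 5.4 × 0.5 = 2.7 (a 30-minute window = 0.5 hours).
The fourth arrival falls in the interval iff at least 4 events occur there: P(S_4 ≤ t) = P(N ≥ 4) = 1 − P(N ≤ 3) ≈ 0.2859.

0.2859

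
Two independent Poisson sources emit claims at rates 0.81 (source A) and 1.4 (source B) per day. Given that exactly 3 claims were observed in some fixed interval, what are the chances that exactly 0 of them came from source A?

Given the total, each event is independently from source A with probability p = λ_A/(λ_A+λ_B) = 0.81/2.21 ≈ 0.3665.
So K ~ Binomial(3, 0.81/2.21): P(K = 0) = C(3,0) · (0.81/2.21)^0 · (1.4/2.21)^3 ≈ 0.2542.

0.2542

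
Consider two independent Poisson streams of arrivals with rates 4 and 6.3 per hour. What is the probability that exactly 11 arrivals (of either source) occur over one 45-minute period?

0.0647

Independent Poisson processes superpose: combined rate λ = 4 + 6.3 = 10.3 per hour.
Over the interval, μ = 10.3 × 0.75 = 7.725 (a 45-minute period = 0.75 hours).
P(N = 11) = e^(−7.725) · 7.725^11/11! ≈ 0.0647.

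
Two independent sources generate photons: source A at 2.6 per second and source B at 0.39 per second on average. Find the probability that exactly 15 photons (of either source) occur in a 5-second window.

0.1024

Independent Poisson processes superpose: combined rate λ = 2.6 + 0.39 = 2.99 per second.
Over the interval, μ = 2.99 × 5 = 14.95 (a 5-second window = 5 seconds).
P(N = 15) = e^(−14.95) · 14.95^15/15! ≈ 0.1024.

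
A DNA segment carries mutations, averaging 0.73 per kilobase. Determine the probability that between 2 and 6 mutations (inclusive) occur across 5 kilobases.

0.8017

Over the interval, μ = 0.73 × 5 = 3.65 (5 kilobases).
P(2 ≤ N ≤ 6) = Σ_{j=2}^{6} e^(−3.65) · 3.65^j/j! ≈ 0.8017.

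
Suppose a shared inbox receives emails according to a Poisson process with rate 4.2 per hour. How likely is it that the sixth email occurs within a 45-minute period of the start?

Over the interval, μ = 4.2 × 0.75 = 3.15 (a 45-minute period = 0.75 hours).
The sixth arrival falls in the interval iff at least 6 events occur there: P(S_6 ≤ t) = P(N ≥ 6) = 1 − P(N ≤ 5) ≈ 0.0998.

0.0998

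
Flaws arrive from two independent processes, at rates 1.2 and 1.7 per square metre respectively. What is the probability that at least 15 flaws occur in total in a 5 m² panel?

0.4824

Independent Poisson processes superpose: combined rate λ = 1.2 + 1.7 = 2.9 per square metre.
Over the interval, μ = 2.9 × 5 = 14.5 (a 5 m² panel = 5 square metres).
P(N ≥ 15) = 1 − P(N ≤ 14) ≈ 0.4824.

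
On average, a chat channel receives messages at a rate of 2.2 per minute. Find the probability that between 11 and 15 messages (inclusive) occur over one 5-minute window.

Over the interval, μ = 2.2 × 5 = 11 (a 5-minute window = 5 minutes).
P(11 ≤ N ≤ 15) = Σ_{j=11}^{15} e^(−11) · 11^j/j! ≈ 0.4475.

0.4475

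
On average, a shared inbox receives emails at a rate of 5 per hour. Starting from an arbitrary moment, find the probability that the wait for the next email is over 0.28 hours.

0.2466

The wait for the next event is exponential with rate λ = 5 per hour.
P(T > 0.28) = e^(−λt) = e^(−5 × 0.28) = e^(−1.4) ≈ 0.2466.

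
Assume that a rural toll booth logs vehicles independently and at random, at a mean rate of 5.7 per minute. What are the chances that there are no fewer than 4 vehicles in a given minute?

0.8200

With mean μ = 5.7 per minute,
P(N ≥ 4) = 1 − P(N ≤ 3) = 1 − Σ_{j=0}^{3} e^(−μ) μ^j/j! ≈ 0.8200.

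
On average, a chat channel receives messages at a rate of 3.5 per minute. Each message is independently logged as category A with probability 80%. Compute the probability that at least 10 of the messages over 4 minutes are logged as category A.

0.6808

Thinning: the messages that are logged as category A themselves form a Poisson process with rate 0.8 × 3.5 = 2.8 per minute.
Over the interval, μ = 2.8 × 4 = 11.2 (4 minutes).
P(N ≥ 10) = 1 − P(N ≤ 9) ≈ 0.6808.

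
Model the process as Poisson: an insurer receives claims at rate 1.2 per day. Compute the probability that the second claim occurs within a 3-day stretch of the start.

Over the interval, μ = 1.2 × 3 = 3.6 (a 3-day stretch = 3 days).
The second arrival falls in the interval iff at least 2 events occur there: P(S_2 ≤ t) = P(N ≥ 2) = 1 − P(N ≤ 1) ≈ 0.8743.

0.8743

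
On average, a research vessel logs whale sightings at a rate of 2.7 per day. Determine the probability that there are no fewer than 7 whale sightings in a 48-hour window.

Over the interval, μ = 2.7 × 2 = 5.4 (a 48-hour window = 2 days).
P(N ≥ 7) = 1 − P(N ≤ 6) = 1 − Σ_{j=0}^{6} e^(−μ) μ^j/j! ≈ 0.2983.

0.2983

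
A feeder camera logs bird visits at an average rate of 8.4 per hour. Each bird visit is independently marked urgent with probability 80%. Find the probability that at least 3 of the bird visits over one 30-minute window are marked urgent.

0.6525

Thinning: the bird visits that are marked urgent themselves form a Poisson process with rate 0.8 × 8.4 = 6.72 per hour.
Over the interval, μ = 6.72 × 0.5 = 3.36 (a 30-minute window = 0.5 hours).
P(N ≥ 3) = 1 − P(N ≤ 2) ≈ 0.6525.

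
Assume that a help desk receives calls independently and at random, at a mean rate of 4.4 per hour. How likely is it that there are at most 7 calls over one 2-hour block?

Over the interval, μ = 4.4 × 2 = 8.8 (a 2-hour block = 2 hours).
P(N ≤ 7) = Σ_{j=0}^{7} e^(−μ) μ^j/j! ≈ 0.3478.

0.3478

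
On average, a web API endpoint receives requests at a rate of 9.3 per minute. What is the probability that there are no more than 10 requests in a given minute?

0.6699

With mean μ = 9.3 per minute,
P(N ≤ 10) = Σ_{j=0}^{10} e^(−μ) μ^j/j! ≈ 0.6699.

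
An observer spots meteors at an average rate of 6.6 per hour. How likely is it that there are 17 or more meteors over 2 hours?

Over the interval, μ = 6.6 × 2 = 13.2 (2 hours).
P(N ≥ 17) = 1 − P(N ≤ 16) = 1 − Σ_{j=0}^{16} e^(−μ) μ^j/j! ≈ 0.1792.

0.1792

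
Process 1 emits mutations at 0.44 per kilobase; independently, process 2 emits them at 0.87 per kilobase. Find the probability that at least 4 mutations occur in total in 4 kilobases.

0.7671

Independent Poisson processes superpose: combined rate λ = 0.44 + 0.87 = 1.31 per kilobase.
Over the interval, μ = 1.31 × 4 = 5.24 (4 kilobases).
P(N ≥ 4) = 1 − P(N ≤ 3) ≈ 0.7671.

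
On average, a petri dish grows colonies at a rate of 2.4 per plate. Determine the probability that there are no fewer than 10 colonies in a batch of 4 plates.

0.4911

Over the interval, μ = 2.4 × 4 = 9.6 (a batch of 4 plates = 4 plates).
P(N ≥ 10) = 1 − P(N ≤ 9) = 1 − Σ_{j=0}^{9} e^(−μ) μ^j/j! ≈ 0.4911.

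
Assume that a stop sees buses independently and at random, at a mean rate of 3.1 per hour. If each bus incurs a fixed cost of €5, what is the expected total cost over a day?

€372

E[N] = 3.1 × 24 = 74.4 (a day = 24 hours); E[cost] = 74.4 × €5 = €372.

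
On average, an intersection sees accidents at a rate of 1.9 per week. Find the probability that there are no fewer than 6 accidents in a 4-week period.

0.7693

Over the interval, μ = 1.9 × 4 = 7.6 (a 4-week period = 4 weeks).
P(N ≥ 6) = 1 − P(N ≤ 5) = 1 − Σ_{j=0}^{5} e^(−μ) μ^j/j! ≈ 0.7693.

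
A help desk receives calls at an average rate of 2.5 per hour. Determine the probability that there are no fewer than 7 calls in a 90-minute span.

Over the interval, μ = 2.5 × 1.5 = 3.75 (a 90-minute span = 1.5 hours).
P(N ≥ 7) = 1 − P(N ≤ 6) = 1 − Σ_{j=0}^{6} e^(−μ) μ^j/j! ≈ 0.0863.

0.0863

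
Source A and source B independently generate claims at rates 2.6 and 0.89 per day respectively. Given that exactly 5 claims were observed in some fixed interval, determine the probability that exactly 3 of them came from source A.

Given the total, each event is independently from source A with probability p = λ_A/(λ_A+λ_B) = 2.6/3.49 ≈ 0.7450.
So K ~ Binomial(5, 2.6/3.49): P(K = 3) = C(5,3) · (2.6/3.49)^3 · (0.89/3.49)^2 ≈ 0.2689.

0.2689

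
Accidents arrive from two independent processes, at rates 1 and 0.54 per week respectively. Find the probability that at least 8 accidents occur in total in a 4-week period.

Independent Poisson processes superpose: combined rate λ = 1 + 0.54 = 1.54 per week.
Over the interval, μ = 1.54 × 4 = 6.16 (a 4-week period = 4 weeks).
P(N ≥ 8) = 1 − P(N ≤ 7) ≈ 0.2783.

0.2783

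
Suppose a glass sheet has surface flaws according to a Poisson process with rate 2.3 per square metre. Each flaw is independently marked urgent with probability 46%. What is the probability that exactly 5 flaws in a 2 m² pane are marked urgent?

Thinning: the flaws that are marked urgent themselves form a Poisson process with rate 0.46 × 2.3 = 1.058 per square metre.
Over the interval, μ = 1.058 × 2 = 2.116 (a 2 m² pane = 2 square metres).
P(N = 5) = e^(−2.116) · 2.116^5/5! ≈ 0.0426.

0.0426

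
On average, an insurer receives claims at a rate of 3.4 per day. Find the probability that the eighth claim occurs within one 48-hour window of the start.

0.3715

Over the interval, μ = 3.4 × 2 = 6.8 (a 48-hour window = 2 days).
The eighth arrival falls in the interval iff at least 8 events occur there: P(S_8 ≤ t) = P(N ≥ 8) = 1 − P(N ≤ 7) ≈ 0.3715.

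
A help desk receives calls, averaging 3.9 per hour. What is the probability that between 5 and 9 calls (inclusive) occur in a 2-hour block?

Over the interval, μ = 3.9 × 2 = 7.8 (a 2-hour block = 2 hours).
P(5 ≤ N ≤ 9) = Σ_{j=5}^{9} e^(−7.8) · 7.8^j/j! ≈ 0.6294.

0.6294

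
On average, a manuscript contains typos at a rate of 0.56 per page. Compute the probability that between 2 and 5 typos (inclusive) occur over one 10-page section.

0.4875

Over the interval, μ = 0.56 × 10 = 5.6 (a 10-page section = 10 pages).
P(2 ≤ N ≤ 5) = Σ_{j=2}^{5} e^(−5.6) · 5.6^j/j! ≈ 0.4875.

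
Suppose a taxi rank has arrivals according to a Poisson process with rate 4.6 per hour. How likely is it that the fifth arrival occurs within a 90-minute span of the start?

0.8177

Over the interval, μ = 4.6 × 1.5 = 6.9 (a 90-minute span = 1.5 hours).
The fifth arrival falls in the interval iff at least 5 events occur there: P(S_5 ≤ t) = P(N ≥ 5) = 1 − P(N ≤ 4) ≈ 0.8177.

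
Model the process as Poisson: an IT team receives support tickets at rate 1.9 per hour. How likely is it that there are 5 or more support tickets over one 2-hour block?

0.3322

Over the interval, μ = 1.9 × 2 = 3.8 (a 2-hour block = 2 hours).
P(N ≥ 5) = 1 − P(N ≤ 4) = 1 − Σ_{j=0}^{4} e^(−μ) μ^j/j! ≈ 0.3322.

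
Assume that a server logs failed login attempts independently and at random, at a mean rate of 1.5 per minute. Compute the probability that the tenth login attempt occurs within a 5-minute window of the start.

Over the interval, μ = 1.5 × 5 = 7.5 (a 5-minute window = 5 minutes).
The tenth arrival falls in the interval iff at least 10 events occur there: P(S_10 ≤ t) = P(N ≥ 10) = 1 − P(N ≤ 9) ≈ 0.2236.

0.2236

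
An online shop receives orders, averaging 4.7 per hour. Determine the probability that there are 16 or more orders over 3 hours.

Over the interval, μ = 4.7 × 3 = 14.1 (3 hours).
P(N ≥ 16) = 1 − P(N ≤ 15) = 1 − Σ_{j=0}^{15} e^(−μ) μ^j/j! ≈ 0.3406.

0.3406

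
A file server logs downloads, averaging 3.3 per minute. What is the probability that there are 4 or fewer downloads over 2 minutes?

Over the interval, μ = 3.3 × 2 = 6.6 (2 minutes).
P(N ≤ 4) = Σ_{j=0}^{4} e^(−μ) μ^j/j! ≈ 0.2127.

0.2127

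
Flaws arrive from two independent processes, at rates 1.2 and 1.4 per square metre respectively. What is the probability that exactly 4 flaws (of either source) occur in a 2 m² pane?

Independent Poisson processes superpose: combined rate λ = 1.2 + 1.4 = 2.6 per square metre.
Over the interval, μ = 2.6 × 2 = 5.2 (a 2 m² pane = 2 square metres).
P(N = 4) = e^(−5.2) · 5.2^4/4! ≈ 0.1681.

0.1681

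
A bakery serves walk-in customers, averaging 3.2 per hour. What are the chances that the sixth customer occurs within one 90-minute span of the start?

Over the interval, μ = 3.2 × 1.5 = 4.8 (a 90-minute span = 1.5 hours).
The sixth arrival falls in the interval iff at least 6 events occur there: P(S_6 ≤ t) = P(N ≥ 6) = 1 − P(N ≤ 5) ≈ 0.3490.

0.3490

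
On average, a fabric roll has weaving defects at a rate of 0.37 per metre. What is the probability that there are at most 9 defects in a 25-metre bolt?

Over the interval, μ = 0.37 × 25 = 9.25 (a 25-metre bolt = 25 metres).
P(N ≤ 9) = Σ_{j=0}^{9} e^(−μ) μ^j/j! ≈ 0.5545.

0.5545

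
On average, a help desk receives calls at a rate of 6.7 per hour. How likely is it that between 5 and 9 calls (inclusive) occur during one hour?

With mean μ = 6.7 per hour,
P(5 ≤ N ≤ 9) = Σ_{j=5}^{9} e^(−6.7) · 6.7^j/j! ≈ 0.6574.

0.6574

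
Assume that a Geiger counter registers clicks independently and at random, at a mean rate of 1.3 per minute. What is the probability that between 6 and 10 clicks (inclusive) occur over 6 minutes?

Over the interval, μ = 1.3 × 6 = 7.8 (6 minutes).
P(6 ≤ N ≤ 10) = Σ_{j=6}^{10} e^(−7.8) · 7.8^j/j! ≈ 0.6250.

0.6250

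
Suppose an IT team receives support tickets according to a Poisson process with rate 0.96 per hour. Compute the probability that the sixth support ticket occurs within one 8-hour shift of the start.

Over the interval, μ = 0.96 × 8 = 7.68 (an 8-hour shift = 8 hours).
The sixth arrival falls in the interval iff at least 6 events occur there: P(S_6 ≤ t) = P(N ≥ 6) = 1 − P(N ≤ 5) ≈ 0.7777.

0.7777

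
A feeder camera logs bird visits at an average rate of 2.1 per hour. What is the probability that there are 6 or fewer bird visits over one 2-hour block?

0.8675

Over the interval, μ = 2.1 × 2 = 4.2 (a 2-hour block = 2 hours).
P(N ≤ 6) = Σ_{j=0}^{6} e^(−μ) μ^j/j! ≈ 0.8675.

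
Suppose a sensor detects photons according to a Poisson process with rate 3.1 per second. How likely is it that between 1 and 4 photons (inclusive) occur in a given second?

With mean μ = 3.1 per second,
P(1 ≤ N ≤ 4) = Σ_{j=1}^{4} e^(−3.1) · 3.1^j/j! ≈ 0.7531.

0.7531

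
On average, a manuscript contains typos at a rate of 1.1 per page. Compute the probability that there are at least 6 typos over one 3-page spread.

0.1171

Over the interval, μ = 1.1 × 3 = 3.3 (a 3-page spread = 3 pages).
P(N ≥ 6) = 1 − P(N ≤ 5) = 1 − Σ_{j=0}^{5} e^(−μ) μ^j/j! ≈ 0.1171.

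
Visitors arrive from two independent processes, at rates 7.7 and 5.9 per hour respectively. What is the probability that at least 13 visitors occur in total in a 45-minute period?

0.2278

Independent Poisson processes superpose: combined rate λ = 7.7 + 5.9 = 13.6 per hour.
Over the interval, μ = 13.6 × 0.75 = 10.2 (a 45-minute period = 0.75 hours).
P(N ≥ 13) = 1 − P(N ≤ 12) ≈ 0.2278.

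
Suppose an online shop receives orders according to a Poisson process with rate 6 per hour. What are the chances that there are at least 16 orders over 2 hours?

Over the interval, μ = 6 × 2 = 12 (2 hours).
P(N ≥ 16) = 1 − P(N ≤ 15) = 1 − Σ_{j=0}^{15} e^(−μ) μ^j/j! ≈ 0.1556.

0.1556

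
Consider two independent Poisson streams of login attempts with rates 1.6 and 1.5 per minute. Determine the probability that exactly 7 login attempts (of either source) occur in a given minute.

0.0246

Independent Poisson processes superpose: combined rate λ = 1.6 + 1.5 = 3.1 per minute.
So μ = 3.1.
P(N = 7) = e^(−3.1) · 3.1^7/7! ≈ 0.0246.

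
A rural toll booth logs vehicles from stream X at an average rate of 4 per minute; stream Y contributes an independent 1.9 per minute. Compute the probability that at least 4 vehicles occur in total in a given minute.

0.8396

Independent Poisson processes superpose: combined rate λ = 4 + 1.9 = 5.9 per minute.
So μ = 5.9.
P(N ≥ 4) = 1 − P(N ≤ 3) ≈ 0.8396.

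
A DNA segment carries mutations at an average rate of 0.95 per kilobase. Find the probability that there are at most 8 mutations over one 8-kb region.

0.6482

Over the interval, μ = 0.95 × 8 = 7.6 (an 8-kb region = 8 kilobases).
P(N ≤ 8) = Σ_{j=0}^{8} e^(−μ) μ^j/j! ≈ 0.6482.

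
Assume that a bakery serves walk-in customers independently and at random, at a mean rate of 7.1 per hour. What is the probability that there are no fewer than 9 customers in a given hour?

With mean μ = 7.1 per hour,
P(N ≥ 9) = 1 − P(N ≤ 8) = 1 − Σ_{j=0}^{8} e^(−μ) μ^j/j! ≈ 0.2840.

0.2840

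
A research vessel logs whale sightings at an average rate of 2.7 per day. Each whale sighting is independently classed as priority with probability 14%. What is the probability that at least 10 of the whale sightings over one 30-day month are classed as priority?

Thinning: the whale sightings that are classed as priority themselves form a Poisson process with rate 0.14 × 2.7 = 0.378 per day.
Over the interval, μ = 0.378 × 30 = 11.34 (a 30-day month = 30 days).
P(N ≥ 10) = 1 − P(N ≤ 9) ≈ 0.6952.

0.6952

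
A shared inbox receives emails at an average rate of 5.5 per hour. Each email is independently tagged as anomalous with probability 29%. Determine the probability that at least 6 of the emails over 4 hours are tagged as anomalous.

Thinning: the emails that are tagged as anomalous themselves form a Poisson process with rate 0.29 × 5.5 = 1.595 per hour.
Over the interval, μ = 1.595 × 4 = 6.38 (4 hours).
P(N ≥ 6) = 1 − P(N ≤ 5) ≈ 0.6133.

0.6133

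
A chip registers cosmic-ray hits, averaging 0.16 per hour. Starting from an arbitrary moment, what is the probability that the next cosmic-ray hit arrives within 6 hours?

0.6171

Inter-arrival times are exponential with rate λ = 0.16 per hour.
P(T ≤ 6) = 1 − e^(−λt) = 1 − e^(−0.16 × 6) = 1 − e^(−0.96) ≈ 0.6171.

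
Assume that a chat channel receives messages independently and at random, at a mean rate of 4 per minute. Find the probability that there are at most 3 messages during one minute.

0.4335

With mean μ = 4 per minute,
P(N ≤ 3) = Σ_{j=0}^{3} e^(−μ) μ^j/j! ≈ 0.4335.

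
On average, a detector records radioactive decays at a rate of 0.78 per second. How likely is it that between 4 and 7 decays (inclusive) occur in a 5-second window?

Over the interval, μ = 0.78 × 5 = 3.9 (a 5-second window = 5 seconds).
P(4 ≤ N ≤ 7) = Σ_{j=4}^{7} e^(−3.9) · 3.9^j/j! ≈ 0.5014.

0.5014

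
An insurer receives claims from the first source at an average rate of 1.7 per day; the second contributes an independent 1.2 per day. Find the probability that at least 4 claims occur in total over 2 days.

0.8300

Independent Poisson processes superpose: combined rate λ = 1.7 + 1.2 = 2.9 per day.
Over the interval, μ = 2.9 × 2 = 5.8 (2 days).
P(N ≥ 4) = 1 − P(N ≤ 3) ≈ 0.8300.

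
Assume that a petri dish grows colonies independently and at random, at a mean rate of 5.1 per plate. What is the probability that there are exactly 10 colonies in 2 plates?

Over the interval, μ = 5.1 × 2 = 10.2 (2 plates).
P(N = 10) = e^(−μ) μ^10/10! = e^(−10.2) · 10.2^10/3628800 ≈ 0.1249.

0.1249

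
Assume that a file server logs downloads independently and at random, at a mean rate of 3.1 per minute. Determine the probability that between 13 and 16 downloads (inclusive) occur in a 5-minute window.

Over the interval, μ = 3.1 × 5 = 15.5 (a 5-minute window = 5 minutes).
P(13 ≤ N ≤ 16) = Σ_{j=13}^{16} e^(−15.5) · 15.5^j/j! ≈ 0.3872.

0.3872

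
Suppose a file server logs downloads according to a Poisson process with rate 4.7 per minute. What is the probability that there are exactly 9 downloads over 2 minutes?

Over the interval, μ = 4.7 × 2 = 9.4 (2 minutes).
P(N = 9) = e^(−μ) μ^9/9! = e^(−9.4) · 9.4^9/362880 ≈ 0.1306.

0.1306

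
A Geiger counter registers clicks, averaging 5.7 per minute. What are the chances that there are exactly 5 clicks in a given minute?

With mean μ = 5.7 per minute,
P(N = 5) = e^(−μ) μ^5/5! = e^(−5.7) · 5.7^5/120 ≈ 0.1678.

0.1678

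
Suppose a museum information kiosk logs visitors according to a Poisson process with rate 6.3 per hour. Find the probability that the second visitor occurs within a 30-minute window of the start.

0.8222

Over the interval, μ = 6.3 × 0.5 = 3.15 (a 30-minute window = 0.5 hours).
The second arrival falls in the interval iff at least 2 events occur there: P(S_2 ≤ t) = P(N ≥ 2) = 1 − P(N ≤ 1) ≈ 0.8222.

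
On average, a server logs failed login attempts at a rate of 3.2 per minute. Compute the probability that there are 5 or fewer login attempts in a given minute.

With mean μ = 3.2 per minute,
P(N ≤ 5) = Σ_{j=0}^{5} e^(−μ) μ^j/j! ≈ 0.8946.

0.8946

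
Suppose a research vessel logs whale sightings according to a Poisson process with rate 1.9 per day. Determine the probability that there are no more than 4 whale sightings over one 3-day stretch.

Over the interval, μ = 1.9 × 3 = 5.7 (a 3-day stretch = 3 days).
P(N ≤ 4) = Σ_{j=0}^{4} e^(−μ) μ^j/j! ≈ 0.3272.

0.3272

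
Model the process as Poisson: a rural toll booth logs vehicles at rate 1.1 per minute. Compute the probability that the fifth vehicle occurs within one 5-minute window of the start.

0.6425

Over the interval, μ = 1.1 × 5 = 5.5 (a 5-minute window = 5 minutes).
The fifth arrival falls in the interval iff at least 5 events occur there: P(S_5 ≤ t) = P(N ≥ 5) = 1 − P(N ≤ 4) ≈ 0.6425.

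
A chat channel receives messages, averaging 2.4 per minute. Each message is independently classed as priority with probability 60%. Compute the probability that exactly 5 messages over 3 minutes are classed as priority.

0.1668

Thinning: the messages that are classed as priority themselves form a Poisson process with rate 0.6 × 2.4 = 1.44 per minute.
Over the interval, μ = 1.44 × 3 = 4.32 (3 minutes).
P(N = 5) = e^(−4.32) · 4.32^5/5! ≈ 0.1668.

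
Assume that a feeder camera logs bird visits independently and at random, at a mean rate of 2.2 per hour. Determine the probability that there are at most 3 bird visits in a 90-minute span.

0.5803

Over the interval, μ = 2.2 × 1.5 = 3.3 (a 90-minute span = 1.5 hours).
P(N ≤ 3) = Σ_{j=0}^{3} e^(−μ) μ^j/j! ≈ 0.5803.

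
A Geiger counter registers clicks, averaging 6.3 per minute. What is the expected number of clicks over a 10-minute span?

E[N] = λt = 6.3 × 10 = 63 (a 10-minute span = 10 minutes).

63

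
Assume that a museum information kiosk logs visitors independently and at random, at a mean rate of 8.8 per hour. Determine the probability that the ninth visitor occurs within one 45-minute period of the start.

0.2204

Over the interval, μ = 8.8 × 0.75 = 6.6 (a 45-minute period = 0.75 hours).
The ninth arrival falls in the interval iff at least 9 events occur there: P(S_9 ≤ t) = P(N ≥ 9) = 1 − P(N ≤ 8) ≈ 0.2204.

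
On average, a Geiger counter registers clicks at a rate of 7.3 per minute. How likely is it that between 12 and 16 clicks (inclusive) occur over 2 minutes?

Over the interval, μ = 7.3 × 2 = 14.6 (2 minutes).
P(12 ≤ N ≤ 16) = Σ_{j=12}^{16} e^(−14.6) · 14.6^j/j! ≈ 0.4893.

0.4893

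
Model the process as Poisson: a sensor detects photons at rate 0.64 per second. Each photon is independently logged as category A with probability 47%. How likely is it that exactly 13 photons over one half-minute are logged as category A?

Thinning: the photons that are logged as category A themselves form a Poisson process with rate 0.47 × 0.64 = 0.3008 per second.
Over the interval, μ = 0.3008 × 30 = 9.024 (a half-minute = 30 seconds).
P(N = 13) = e^(−9.024) · 9.024^13/13! ≈ 0.0509.

0.0509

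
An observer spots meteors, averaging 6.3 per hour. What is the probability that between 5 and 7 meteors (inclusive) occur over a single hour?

With mean μ = 6.3 per hour,
P(5 ≤ N ≤ 7) = Σ_{j=5}^{7} e^(−6.3) · 6.3^j/j! ≈ 0.4548.

0.4548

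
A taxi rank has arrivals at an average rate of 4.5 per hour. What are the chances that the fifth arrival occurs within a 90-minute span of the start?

0.8030

Over the interval, μ = 4.5 × 1.5 = 6.75 (a 90-minute span = 1.5 hours).
The fifth arrival falls in the interval iff at least 5 events occur there: P(S_5 ≤ t) = P(N ≥ 5) = 1 − P(N ≤ 4) ≈ 0.8030.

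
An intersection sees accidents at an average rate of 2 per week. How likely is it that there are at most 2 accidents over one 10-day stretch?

Over the interval, μ = 2 × 10/7 ≈ 2.85714 (a 10-day stretch = 10/7 weeks).
P(N ≤ 2) = Σ_{j=0}^{2} e^(−μ) μ^j/j! ≈ 0.4559.

0.4559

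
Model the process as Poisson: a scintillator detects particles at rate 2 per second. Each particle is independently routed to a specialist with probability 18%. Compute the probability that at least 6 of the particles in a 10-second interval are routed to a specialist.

Thinning: the particles that are routed to a specialist themselves form a Poisson process with rate 0.18 × 2 = 0.36 per second.
Over the interval, μ = 0.36 × 10 = 3.6 (a 10-second interval = 10 seconds).
P(N ≥ 6) = 1 − P(N ≤ 5) ≈ 0.1559.

0.1559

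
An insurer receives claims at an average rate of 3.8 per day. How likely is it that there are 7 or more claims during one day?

0.0909

With mean μ = 3.8 per day,
P(N ≥ 7) = 1 − P(N ≤ 6) = 1 − Σ_{j=0}^{6} e^(−μ) μ^j/j! ≈ 0.0909.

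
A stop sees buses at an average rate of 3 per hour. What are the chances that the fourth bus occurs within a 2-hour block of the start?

0.8488

Over the interval, μ = 3 × 2 = 6 (a 2-hour block = 2 hours).
The fourth arrival falls in the interval iff at least 4 events occur there: P(S_4 ≤ t) = P(N ≥ 4) = 1 − P(N ≤ 3) ≈ 0.8488.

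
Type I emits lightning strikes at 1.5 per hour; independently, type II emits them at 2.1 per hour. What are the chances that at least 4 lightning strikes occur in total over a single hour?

Independent Poisson processes superpose: combined rate λ = 1.5 + 2.1 = 3.6 per hour.
So μ = 3.6.
P(N ≥ 4) = 1 − P(N ≤ 3) ≈ 0.4848.

0.4848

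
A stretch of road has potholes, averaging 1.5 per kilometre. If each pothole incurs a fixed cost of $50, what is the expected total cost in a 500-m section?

E[N] = 1.5 × 0.5 = 0.75 (a 500-m section = 0.5 kilometres); E[cost] = 0.75 × $50 = $37.5.

$37.5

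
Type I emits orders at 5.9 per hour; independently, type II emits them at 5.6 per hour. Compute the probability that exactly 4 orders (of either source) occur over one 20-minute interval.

Independent Poisson processes superpose: combined rate λ = 5.9 + 5.6 = 11.5 per hour.
Over the interval, μ = 11.5 × 1/3 ≈ 3.83333 (a 20-minute interval = 1/3 hours).
P(N = 4) = e^(−3.83333) · 3.83333^4/4! ≈ 0.1947.

0.1947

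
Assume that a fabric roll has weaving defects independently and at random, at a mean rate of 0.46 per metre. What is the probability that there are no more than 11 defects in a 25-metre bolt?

Over the interval, μ = 0.46 × 25 = 11.5 (a 25-metre bolt = 25 metres).
P(N ≤ 11) = Σ_{j=0}^{11} e^(−μ) μ^j/j! ≈ 0.5198.

0.5198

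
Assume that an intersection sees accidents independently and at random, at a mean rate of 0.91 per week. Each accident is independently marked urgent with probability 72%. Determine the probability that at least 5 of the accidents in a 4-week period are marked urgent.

0.1255

Thinning: the accidents that are marked urgent themselves form a Poisson process with rate 0.72 × 0.91 = 0.6552 per week.
Over the interval, μ = 0.6552 × 4 = 2.6208 (a 4-week period = 4 weeks).
P(N ≥ 5) = 1 − P(N ≤ 4) ≈ 0.1255.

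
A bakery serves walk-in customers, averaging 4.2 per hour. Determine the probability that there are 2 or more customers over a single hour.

0.9220

With mean μ = 4.2 per hour,
P(N ≥ 2) = 1 − P(N ≤ 1) = 1 − Σ_{j=0}^{1} e^(−μ) μ^j/j! ≈ 0.9220.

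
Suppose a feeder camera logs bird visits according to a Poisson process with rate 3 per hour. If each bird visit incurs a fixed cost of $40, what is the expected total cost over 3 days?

$8640

E[N] = 3 × 72 = 216 (3 days = 72 hours); E[cost] = 216 × $40 = $8640.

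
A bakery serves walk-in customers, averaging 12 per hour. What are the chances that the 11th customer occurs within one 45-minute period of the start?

0.2940

Over the interval, μ = 12 × 0.75 = 9 (a 45-minute period = 0.75 hours).
The 11th arrival falls in the interval iff at least 11 events occur there: P(S_11 ≤ t) = P(N ≥ 11) = 1 − P(N ≤ 10) ≈ 0.2940.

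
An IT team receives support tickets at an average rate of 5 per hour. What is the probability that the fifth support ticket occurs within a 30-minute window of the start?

0.1088

Over the interval, μ = 5 × 0.5 = 2.5 (a 30-minute window = 0.5 hours).
The fifth arrival falls in the interval iff at least 5 events occur there: P(S_5 ≤ t) = P(N ≥ 5) = 1 − P(N ≤ 4) ≈ 0.1088.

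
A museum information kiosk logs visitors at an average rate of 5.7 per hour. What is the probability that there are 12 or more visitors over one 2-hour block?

0.4684

Over the interval, μ = 5.7 × 2 = 11.4 (a 2-hour block = 2 hours).
P(N ≥ 12) = 1 − P(N ≤ 11) = 1 − Σ_{j=0}^{11} e^(−μ) μ^j/j! ≈ 0.4684.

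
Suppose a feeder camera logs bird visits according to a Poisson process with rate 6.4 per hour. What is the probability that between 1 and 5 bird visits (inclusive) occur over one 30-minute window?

Over the interval, μ = 6.4 × 0.5 = 3.2 (a 30-minute window = 0.5 hours).
P(1 ≤ N ≤ 5) = Σ_{j=1}^{5} e^(−3.2) · 3.2^j/j! ≈ 0.8538.

0.8538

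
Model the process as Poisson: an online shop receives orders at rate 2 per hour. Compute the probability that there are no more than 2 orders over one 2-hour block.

Over the interval, μ = 2 × 2 = 4 (a 2-hour block = 2 hours).
P(N ≤ 2) = Σ_{j=0}^{2} e^(−μ) μ^j/j! ≈ 0.2381.

0.2381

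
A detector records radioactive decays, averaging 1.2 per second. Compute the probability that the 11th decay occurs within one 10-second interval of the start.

0.6528

Over the interval, μ = 1.2 × 10 = 12 (a 10-second interval = 10 seconds).
The 11th arrival falls in the interval iff at least 11 events occur there: P(S_11 ≤ t) = P(N ≥ 11) = 1 − P(N ≤ 10) ≈ 0.6528.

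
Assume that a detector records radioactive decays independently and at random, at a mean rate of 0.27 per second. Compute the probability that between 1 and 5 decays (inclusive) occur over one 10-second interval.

Over the interval, μ = 0.27 × 10 = 2.7 (a 10-second interval = 10 seconds).
P(1 ≤ N ≤ 5) = Σ_{j=1}^{5} e^(−2.7) · 2.7^j/j! ≈ 0.8761.

0.8761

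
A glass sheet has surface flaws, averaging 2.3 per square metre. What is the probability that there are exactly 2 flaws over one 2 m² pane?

0.1063

Over the interval, μ = 2.3 × 2 = 4.6 (a 2 m² pane = 2 square metres).
P(N = 2) = e^(−μ) μ^2/2! = e^(−4.6) · 4.6^2/2 ≈ 0.1063.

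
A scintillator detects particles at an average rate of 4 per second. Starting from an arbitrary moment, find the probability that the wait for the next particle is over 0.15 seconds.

0.5488

The wait for the next event is exponential with rate λ = 4 per second.
P(T > 0.15) = e^(−λt) = e^(−4 × 0.15) = e^(−0.6) ≈ 0.5488.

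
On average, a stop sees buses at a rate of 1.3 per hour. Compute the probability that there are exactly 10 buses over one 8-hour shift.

Over the interval, μ = 1.3 × 8 = 10.4 (an 8-hour shift = 8 hours).
P(N = 10) = e^(−μ) μ^10/10! = e^(−10.4) · 10.4^10/3628800 ≈ 0.1241.

0.1241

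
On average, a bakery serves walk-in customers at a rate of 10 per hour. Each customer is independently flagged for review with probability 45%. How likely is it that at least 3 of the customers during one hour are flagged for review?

Thinning: the customers that are flagged for review themselves form a Poisson process with rate 0.45 × 10 = 4.5 per hour.
So μ = 4.5.
P(N ≥ 3) = 1 − P(N ≤ 2) ≈ 0.8264.

0.8264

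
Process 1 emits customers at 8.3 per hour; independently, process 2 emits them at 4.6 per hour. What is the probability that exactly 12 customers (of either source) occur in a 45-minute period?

0.0882

Independent Poisson processes superpose: combined rate λ = 8.3 + 4.6 = 12.9 per hour.
Over the interval, μ = 12.9 × 0.75 = 9.675 (a 45-minute period = 0.75 hours).
P(N = 12) = e^(−9.675) · 9.675^12/12! ≈ 0.0882.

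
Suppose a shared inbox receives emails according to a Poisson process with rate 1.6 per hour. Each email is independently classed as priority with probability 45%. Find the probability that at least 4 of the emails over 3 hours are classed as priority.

Thinning: the emails that are classed as priority themselves form a Poisson process with rate 0.45 × 1.6 = 0.72 per hour.
Over the interval, μ = 0.72 × 3 = 2.16 (3 hours).
P(N ≥ 4) = 1 − P(N ≤ 3) ≈ 0.1728.

0.1728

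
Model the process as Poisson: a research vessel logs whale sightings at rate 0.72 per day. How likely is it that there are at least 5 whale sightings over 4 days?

0.1650

Over the interval, μ = 0.72 × 4 = 2.88 (4 days).
P(N ≥ 5) = 1 − P(N ≤ 4) = 1 − Σ_{j=0}^{4} e^(−μ) μ^j/j! ≈ 0.1650.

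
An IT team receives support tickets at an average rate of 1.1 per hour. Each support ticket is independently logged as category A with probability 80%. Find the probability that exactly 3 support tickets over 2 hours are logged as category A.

Thinning: the support tickets that are logged as category A themselves form a Poisson process with rate 0.8 × 1.1 = 0.88 per hour.
Over the interval, μ = 0.88 × 2 = 1.76 (2 hours).
P(N = 3) = e^(−1.76) · 1.76^3/3! ≈ 0.1563.

0.1563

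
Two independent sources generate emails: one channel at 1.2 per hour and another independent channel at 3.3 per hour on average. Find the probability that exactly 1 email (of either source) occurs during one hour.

Independent Poisson processes superpose: combined rate λ = 1.2 + 3.3 = 4.5 per hour.
So μ = 4.5.
P(N = 1) = e^(−4.5) · 4.5^1/1! ≈ 0.0500.

0.0500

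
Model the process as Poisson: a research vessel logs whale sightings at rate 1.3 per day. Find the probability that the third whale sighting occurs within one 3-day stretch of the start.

Over the interval, μ = 1.3 × 3 = 3.9 (a 3-day stretch = 3 days).
The third arrival falls in the interval iff at least 3 events occur there: P(S_3 ≤ t) = P(N ≥ 3) = 1 − P(N ≤ 2) ≈ 0.7469.

0.7469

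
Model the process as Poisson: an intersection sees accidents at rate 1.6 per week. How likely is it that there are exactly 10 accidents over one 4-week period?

Over the interval, μ = 1.6 × 4 = 6.4 (a 4-week period = 4 weeks).
P(N = 10) = e^(−μ) μ^10/10! = e^(−6.4) · 6.4^10/3628800 ≈ 0.0528.

0.0528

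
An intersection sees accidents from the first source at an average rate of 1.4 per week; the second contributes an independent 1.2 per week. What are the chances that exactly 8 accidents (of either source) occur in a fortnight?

0.0731

Independent Poisson processes superpose: combined rate λ = 1.4 + 1.2 = 2.6 per week.
Over the interval, μ = 2.6 × 2 = 5.2 (a fortnight = 2 weeks).
P(N = 8) = e^(−5.2) · 5.2^8/8! ≈ 0.0731.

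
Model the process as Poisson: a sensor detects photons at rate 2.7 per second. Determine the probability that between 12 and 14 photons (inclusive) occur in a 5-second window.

0.3188

Over the interval, μ = 2.7 × 5 = 13.5 (a 5-second window = 5 seconds).
P(12 ≤ N ≤ 14) = Σ_{j=12}^{14} e^(−13.5) · 13.5^j/j! ≈ 0.3188.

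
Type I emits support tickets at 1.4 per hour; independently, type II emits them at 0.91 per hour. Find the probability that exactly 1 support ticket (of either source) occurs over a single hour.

0.2293

Independent Poisson processes superpose: combined rate λ = 1.4 + 0.91 = 2.31 per hour.
So μ = 2.31.
P(N = 1) = e^(−2.31) · 2.31^1/1! ≈ 0.2293.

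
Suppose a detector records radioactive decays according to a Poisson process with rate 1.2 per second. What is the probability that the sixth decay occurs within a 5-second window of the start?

Over the interval, μ = 1.2 × 5 = 6 (a 5-second window = 5 seconds).
The sixth arrival falls in the interval iff at least 6 events occur there: P(S_6 ≤ t) = P(N ≥ 6) = 1 − P(N ≤ 5) ≈ 0.5543.

0.5543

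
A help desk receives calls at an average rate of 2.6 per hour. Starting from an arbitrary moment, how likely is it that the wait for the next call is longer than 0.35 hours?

0.4025

The wait for the next event is exponential with rate λ = 2.6 per hour.
P(T > 0.35) = e^(−λt) = e^(−2.6 × 0.35) = e^(−0.91) ≈ 0.4025.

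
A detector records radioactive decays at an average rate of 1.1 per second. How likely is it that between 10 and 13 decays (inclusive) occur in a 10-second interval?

0.4408

Over the interval, μ = 1.1 × 10 = 11 (a 10-second interval = 10 seconds).
P(10 ≤ N ≤ 13) = Σ_{j=10}^{13} e^(−11) · 11^j/j! ≈ 0.4408.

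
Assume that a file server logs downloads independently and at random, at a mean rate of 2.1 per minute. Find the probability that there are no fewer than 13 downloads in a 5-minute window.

0.2580

Over the interval, μ = 2.1 × 5 = 10.5 (a 5-minute window = 5 minutes).
P(N ≥ 13) = 1 − P(N ≤ 12) = 1 − Σ_{j=0}^{12} e^(−μ) μ^j/j! ≈ 0.2580.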